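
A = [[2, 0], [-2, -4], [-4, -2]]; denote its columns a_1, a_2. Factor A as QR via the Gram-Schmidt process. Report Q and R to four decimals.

Q = [[0.4082, -0.4364], [-0.4082, -0.8729], [-0.8165, 0.2182]], R = [[4.8990, 3.2660], [0.0000, 3.0551]]

q_1 = a_1/‖a_1‖ = (2, -2, -4)/4.8990 = (0.4082, -0.4082, -0.8165).
r_{12} = q_1·a_2 = 3.2660.
u_2 = a_2 − 3.2660·q_1 = (-1.3333, -2.6667, 0.6667).
‖u_2‖ = 3.0551, so q_2 = (-0.4364, -0.8729, 0.2182).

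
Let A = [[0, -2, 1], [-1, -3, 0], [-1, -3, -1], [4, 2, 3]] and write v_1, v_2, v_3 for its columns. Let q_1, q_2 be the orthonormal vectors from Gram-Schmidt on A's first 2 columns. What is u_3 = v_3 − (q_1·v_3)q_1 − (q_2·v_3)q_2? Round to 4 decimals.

v_1 = (0, -1, -1, 4); ‖v_1‖ = 4.2426, so q_1 = (0.0000, -0.2357, -0.2357, 0.9428).
q_1·v_2 = 0.0000·(-2) + (-0.2357)·(-3) + (-0.2357)·(-3) + 0.9428·2 = 3.2998.
u_2 = v_2 − 3.2998·q_1 = (-2.0000, -2.2222, -2.2222, -1.1111).
‖u_2‖ = 3.8873, so q_2 = (-0.5145, -0.5717, -0.5717, -0.2858).
q_1·v_3 = 0.0000·1 + (-0.2357)·0 + (-0.2357)·(-1) + 0.9428·3 = 3.0641; q_2·v_3 = (-0.5145)·1 + (-0.5717)·0 + (-0.5717)·(-1) + (-0.2858)·3 = -0.8003.
u_3 = v_3 − 3.0641·q_1 + 0.8003·q_2 = (0.5882, 0.2647, -0.7353, -0.1176).

u_3 = (0.5882, 0.2647, -0.7353, -0.1176)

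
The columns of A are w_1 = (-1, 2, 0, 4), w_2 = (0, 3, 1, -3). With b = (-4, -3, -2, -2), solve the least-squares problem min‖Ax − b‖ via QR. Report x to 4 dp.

x = (-0.6061, -0.4545)

q_1 = w_1/‖w_1‖ = (-1, 2, 0, 4)/4.5826 = (-0.2182, 0.4364, 0.0000, 0.8729).
r_{12} = q_1·w_2 = -1.3093.
u_2 = w_2 + 1.3093·q_1 = (-0.2857, 3.5714, 1.0000, -1.8571).
‖u_2‖ = 4.1576, so q_2 = (-0.0687, 0.8590, 0.2405, -0.4467).
Qᵀb = (-2.1822, -1.8898).
Back-substitute: x_2 = -1.8898/4.1576 = -0.4545.
x_1 = (-2.1822 + 1.3093·(-0.4545))/4.5826 = -0.6061.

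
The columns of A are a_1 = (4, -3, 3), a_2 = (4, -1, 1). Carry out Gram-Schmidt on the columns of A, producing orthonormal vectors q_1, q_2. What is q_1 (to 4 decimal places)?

a_1 = (4, -3, 3); ‖a_1‖ = 5.8310, so q_1 = (0.6860, -0.5145, 0.5145).

q_1 = (0.6860, -0.5145, 0.5145)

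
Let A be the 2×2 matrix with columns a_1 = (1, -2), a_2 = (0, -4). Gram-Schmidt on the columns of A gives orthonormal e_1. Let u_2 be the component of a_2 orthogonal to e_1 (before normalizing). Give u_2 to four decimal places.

a_1 = (1, -2); ‖a_1‖ = 2.2361, so e_1 = (0.4472, -0.8944).
e_1·a_2 = 0.4472·0 + (-0.8944)·(-4) = 3.5777.
u_2 = a_2 − 3.5777·e_1 = (-1.6000, -0.8000).

u_2 = (-1.6000, -0.8000)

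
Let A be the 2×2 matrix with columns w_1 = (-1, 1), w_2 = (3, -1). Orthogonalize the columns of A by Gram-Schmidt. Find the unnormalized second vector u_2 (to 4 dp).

w_1 = (-1, 1); ‖w_1‖ = 1.4142, so q_1 = (-0.7071, 0.7071).
q_1·w_2 = (-0.7071)·3 + 0.7071·(-1) = -2.8284.
u_2 = w_2 + 2.8284·q_1 = (1.0000, 1.0000).

u_2 = (1.0000, 1.0000)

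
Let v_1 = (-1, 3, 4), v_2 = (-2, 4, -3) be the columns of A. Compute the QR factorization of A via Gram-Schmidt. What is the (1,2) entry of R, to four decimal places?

r_{12} = 0.3922

e_1 = v_1/‖v_1‖ = (-1, 3, 4)/5.0990 = (-0.1961, 0.5883, 0.7845).
r_{12} = e_1·v_2 = 0.3922.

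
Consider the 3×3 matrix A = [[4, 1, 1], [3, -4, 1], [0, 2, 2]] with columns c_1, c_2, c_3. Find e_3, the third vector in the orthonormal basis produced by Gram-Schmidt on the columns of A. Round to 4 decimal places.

e_3 = (-0.2794, 0.3726, 0.8849)

c_1 = (4, 3, 0); ‖c_1‖ = 5.0000, so e_1 = (0.8000, 0.6000, 0.0000).
e_1·c_2 = 0.8000·1 + 0.6000·(-4) + 0.0000·2 = -1.6000.
u_2 = c_2 + 1.6000·e_1 = (2.2800, -3.0400, 2.0000).
‖u_2‖ = 4.2942, so e_2 = (0.5310, -0.7079, 0.4657).
e_1·c_3 = 0.8000·1 + 0.6000·1 + 0.0000·2 = 1.4000; e_2·c_3 = 0.5310·1 + (-0.7079)·1 + 0.4657·2 = 0.7545.
u_3 = c_3 − 1.4000·e_1 − 0.7545·e_2 = (-0.5206, 0.6941, 1.6486).
‖u_3‖ = 1.8630, so e_3 = (-0.2794, 0.3726, 0.8849).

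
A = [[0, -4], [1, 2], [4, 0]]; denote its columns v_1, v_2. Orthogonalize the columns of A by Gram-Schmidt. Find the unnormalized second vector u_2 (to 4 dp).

q_1 = v_1/‖v_1‖ = (0, 1, 4)/4.1231 = (0.0000, 0.2425, 0.9701).
r_{12} = q_1·v_2 = 0.4851.
u_2 = v_2 − 0.4851·q_1 = (-4.0000, 1.8824, -0.4706).

u_2 = (-4.0000, 1.8824, -0.4706)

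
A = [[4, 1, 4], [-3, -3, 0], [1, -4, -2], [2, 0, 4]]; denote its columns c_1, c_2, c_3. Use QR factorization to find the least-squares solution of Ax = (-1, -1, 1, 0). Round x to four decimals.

x = (0.2232, -0.0169, -0.2974)

q_1 = c_1/‖c_1‖ = (4, -3, 1, 2)/5.4772 = (0.7303, -0.5477, 0.1826, 0.3651).
r_{12} = q_1·c_2 = 1.6432.
u_2 = c_2 − 1.6432·q_1 = (-0.2000, -2.1000, -4.3000, -0.6000).
‖u_2‖ = 4.8270, so q_2 = (-0.0414, -0.4351, -0.8908, -0.1243).
r_{13} = q_1·c_3 = 4.0166; r_{23} = q_2·c_3 = 1.1187.
u_3 = c_3 − 4.0166·q_1 − 1.1187·q_2 = (1.1130, 2.6867, -1.7368, 2.6724).
‖u_3‖ = 4.3145, so q_3 = (0.2580, 0.6227, -0.4025, 0.6194).
Qᵀb = (0.0000, -0.4143, -1.2832).
Back-substitute: x_3 = -1.2832/4.3145 = -0.2974.
x_2 = (-0.4143 − 1.1187·(-0.2974))/4.8270 = -0.0169.
x_1 = (0.0000 − 1.6432·(-0.0169) − 4.0166·(-0.2974))/5.4772 = 0.2232.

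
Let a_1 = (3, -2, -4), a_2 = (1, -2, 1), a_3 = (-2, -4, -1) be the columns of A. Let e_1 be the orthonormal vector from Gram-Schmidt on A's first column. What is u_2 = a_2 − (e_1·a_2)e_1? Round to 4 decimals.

u_2 = (0.6897, -1.7931, 1.4138)

e_1 = a_1/‖a_1‖ = (3, -2, -4)/5.3852 = (0.5571, -0.3714, -0.7428).
r_{12} = e_1·a_2 = 0.5571.
u_2 = a_2 − 0.5571·e_1 = (0.6897, -1.7931, 1.4138).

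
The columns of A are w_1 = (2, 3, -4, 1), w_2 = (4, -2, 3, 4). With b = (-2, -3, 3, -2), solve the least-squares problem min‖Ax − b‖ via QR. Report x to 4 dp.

w_1 = (2, 3, -4, 1); ‖w_1‖ = 5.4772, so e_1 = (0.3651, 0.5477, -0.7303, 0.1826).
e_1·w_2 = 0.3651·4 + 0.5477·(-2) + (-0.7303)·3 + 0.1826·4 = -1.0954.
u_2 = w_2 + 1.0954·e_1 = (4.4000, -1.4000, 2.2000, 4.2000).
‖u_2‖ = 6.6182, so e_2 = (0.6648, -0.2115, 0.3324, 0.6346).
Qᵀb = (-4.9295, -0.9670).
Back-substitute: x_2 = -0.9670/6.6182 = -0.1461.
x_1 = (-4.9295 + 1.0954·(-0.1461))/5.4772 = -0.9292.

x = (-0.9292, -0.1461)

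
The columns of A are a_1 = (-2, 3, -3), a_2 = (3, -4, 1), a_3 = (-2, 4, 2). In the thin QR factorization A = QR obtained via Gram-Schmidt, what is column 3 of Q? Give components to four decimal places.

a_1 = (-2, 3, -3); ‖a_1‖ = 4.6904, so e_1 = (-0.4264, 0.6396, -0.6396).
e_1·a_2 = (-0.4264)·3 + 0.6396·(-4) + (-0.6396)·1 = -4.4772.
u_2 = a_2 + 4.4772·e_1 = (1.0909, -1.1364, -1.8636).
‖u_2‖ = 2.4402, so e_2 = (0.4471, -0.4657, -0.7637).
e_1·a_3 = (-0.4264)·(-2) + 0.6396·4 + (-0.6396)·2 = 2.1320; e_2·a_3 = 0.4471·(-2) + (-0.4657)·4 + (-0.7637)·2 = -4.2843.
u_3 = a_3 − 2.1320·e_1 + 4.2843·e_2 = (0.8244, 0.6412, 0.0916).
‖u_3‖ = 1.0484, so e_3 = (0.7863, 0.6116, 0.0874).

e_3 = (0.7863, 0.6116, 0.0874)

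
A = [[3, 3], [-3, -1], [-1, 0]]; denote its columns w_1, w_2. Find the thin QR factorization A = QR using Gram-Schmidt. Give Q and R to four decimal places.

e_1 = w_1/‖w_1‖ = (3, -3, -1)/4.3589 = (0.6882, -0.6882, -0.2294).
r_{12} = e_1·w_2 = 2.7530.
u_2 = w_2 − 2.7530·e_1 = (1.1053, 0.8947, 0.6316).
‖u_2‖ = 1.5560, so e_2 = (0.7103, 0.5750, 0.4059).

Q = [[0.6882, 0.7103], [-0.6882, 0.5750], [-0.2294, 0.4059]], R = [[4.3589, 2.7530], [0.0000, 1.5560]]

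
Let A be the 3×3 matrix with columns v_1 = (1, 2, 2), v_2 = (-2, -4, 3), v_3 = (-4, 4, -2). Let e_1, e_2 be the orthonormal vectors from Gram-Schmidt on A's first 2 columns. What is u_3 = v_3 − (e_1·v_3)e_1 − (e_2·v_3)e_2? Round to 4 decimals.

v_1 = (1, 2, 2); ‖v_1‖ = 3.0000, so e_1 = (0.3333, 0.6667, 0.6667).
e_1·v_2 = 0.3333·(-2) + 0.6667·(-4) + 0.6667·3 = -1.3333.
u_2 = v_2 + 1.3333·e_1 = (-1.5556, -3.1111, 3.8889).
‖u_2‖ = 5.2175, so e_2 = (-0.2981, -0.5963, 0.7454).
e_1·v_3 = 0.3333·(-4) + 0.6667·4 + 0.6667·(-2) = 0.0000; e_2·v_3 = (-0.2981)·(-4) + (-0.5963)·4 + 0.7454·(-2) = -2.6833.
u_3 = v_3 + 0.0000·e_1 + 2.6833·e_2 = (-4.8000, 2.4000, 0.0000).

u_3 = (-4.8000, 2.4000, 0.0000)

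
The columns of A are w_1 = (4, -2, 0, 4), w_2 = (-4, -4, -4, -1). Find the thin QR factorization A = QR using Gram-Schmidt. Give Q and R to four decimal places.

Q = [[0.6667, -0.3975], [-0.3333, -0.6957], [0.0000, -0.5963], [0.6667, 0.0497]], R = [[6.0000, -2.0000], [0.0000, 6.7082]]

w_1 = (4, -2, 0, 4); ‖w_1‖ = 6.0000, so q_1 = (0.6667, -0.3333, 0.0000, 0.6667).
q_1·w_2 = 0.6667·(-4) + (-0.3333)·(-4) + 0.0000·(-4) + 0.6667·(-1) = -2.0000.
u_2 = w_2 + 2.0000·q_1 = (-2.6667, -4.6667, -4.0000, 0.3333).
‖u_2‖ = 6.7082, so q_2 = (-0.3975, -0.6957, -0.5963, 0.0497).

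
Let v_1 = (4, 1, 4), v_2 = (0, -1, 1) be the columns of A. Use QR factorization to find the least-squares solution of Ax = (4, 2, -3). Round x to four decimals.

e_1 = v_1/‖v_1‖ = (4, 1, 4)/5.7446 = (0.6963, 0.1741, 0.6963).
r_{12} = e_1·v_2 = 0.5222.
u_2 = v_2 − 0.5222·e_1 = (-0.3636, -1.0909, 0.6364).
‖u_2‖ = 1.3143, so e_2 = (-0.2767, -0.8301, 0.4842).
Qᵀb = (1.0445, -4.2195).
Back-substitute: x_2 = -4.2195/1.3143 = -3.2105.
x_1 = (1.0445 − 0.5222·(-3.2105))/5.7446 = 0.4737.

x = (0.4737, -3.2105)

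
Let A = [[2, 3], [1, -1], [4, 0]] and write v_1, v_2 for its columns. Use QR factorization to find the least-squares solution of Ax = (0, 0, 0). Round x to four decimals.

v_1 = (2, 1, 4); ‖v_1‖ = 4.5826, so e_1 = (0.4364, 0.2182, 0.8729).
e_1·v_2 = 0.4364·3 + 0.2182·(-1) + 0.8729·0 = 1.0911.
u_2 = v_2 − 1.0911·e_1 = (2.5238, -1.2381, -0.9524).
‖u_2‖ = 2.9681, so e_2 = (0.8503, -0.4171, -0.3209).
Qᵀb = (0.0000, 0.0000).
Back-substitute: x_2 = 0.0000/2.9681 = 0.0000.
x_1 = (0.0000 − 1.0911·0.0000)/4.5826 = 0.0000.

x = (0.0000, 0.0000)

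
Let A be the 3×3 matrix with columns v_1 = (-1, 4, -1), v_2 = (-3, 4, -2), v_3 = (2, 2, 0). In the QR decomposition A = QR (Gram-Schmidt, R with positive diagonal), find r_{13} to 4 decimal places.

r_{13} = 1.4142

v_1 = (-1, 4, -1); ‖v_1‖ = 4.2426, so e_1 = (-0.2357, 0.9428, -0.2357).
r_{13} = e_1·v_3 = 1.4142.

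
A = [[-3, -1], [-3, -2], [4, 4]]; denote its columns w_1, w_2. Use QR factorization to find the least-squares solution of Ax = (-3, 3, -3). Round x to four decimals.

x = (1.3820, -2.3596)

w_1 = (-3, -3, 4); ‖w_1‖ = 5.8310, so e_1 = (-0.5145, -0.5145, 0.6860).
e_1·w_2 = (-0.5145)·(-1) + (-0.5145)·(-2) + 0.6860·4 = 4.2875.
u_2 = w_2 − 4.2875·e_1 = (1.2059, 0.2059, 1.0588).
‖u_2‖ = 1.6179, so e_2 = (0.7453, 0.1273, 0.6544).
Qᵀb = (-2.0580, -3.8176).
Back-substitute: x_2 = -3.8176/1.6179 = -2.3596.
x_1 = (-2.0580 − 4.2875·(-2.3596))/5.8310 = 1.3820.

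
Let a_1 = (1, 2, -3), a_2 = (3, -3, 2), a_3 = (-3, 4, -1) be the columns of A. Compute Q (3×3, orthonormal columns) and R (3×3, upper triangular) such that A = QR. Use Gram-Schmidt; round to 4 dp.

a_1 = (1, 2, -3); ‖a_1‖ = 3.7417, so e_1 = (0.2673, 0.5345, -0.8018).
e_1·a_2 = 0.2673·3 + 0.5345·(-3) + (-0.8018)·2 = -2.4054.
u_2 = a_2 + 2.4054·e_1 = (3.6429, -1.7143, 0.0714).
‖u_2‖ = 4.0267, so e_2 = (0.9047, -0.4257, 0.0177).
e_1·a_3 = 0.2673·(-3) + 0.5345·4 + (-0.8018)·(-1) = 2.1381; e_2·a_3 = 0.9047·(-3) + (-0.4257)·4 + 0.0177·(-1) = -4.4347.
u_3 = a_3 − 2.1381·e_1 + 4.4347·e_2 = (0.4405, 0.9692, 0.7930).
‖u_3‖ = 1.3274, so e_3 = (0.3319, 0.7301, 0.5974).

Q = [[0.2673, 0.9047, 0.3319], [0.5345, -0.4257, 0.7301], [-0.8018, 0.0177, 0.5974]], R = [[3.7417, -2.4054, 2.1381], [0.0000, 4.0267, -4.4347], [0.0000, 0.0000, 1.3274]]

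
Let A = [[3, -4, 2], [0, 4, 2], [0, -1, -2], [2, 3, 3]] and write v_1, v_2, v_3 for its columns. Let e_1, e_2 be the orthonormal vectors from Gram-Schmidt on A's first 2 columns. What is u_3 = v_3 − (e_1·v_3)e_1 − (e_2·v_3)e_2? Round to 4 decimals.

v_1 = (3, 0, 0, 2); ‖v_1‖ = 3.6056, so e_1 = (0.8321, 0.0000, 0.0000, 0.5547).
e_1·v_2 = 0.8321·(-4) + 0.0000·4 + 0.0000·(-1) + 0.5547·3 = -1.6641.
u_2 = v_2 + 1.6641·e_1 = (-2.6154, 4.0000, -1.0000, 3.9231).
‖u_2‖ = 6.2634, so e_2 = (-0.4176, 0.6386, -0.1597, 0.6263).
e_1·v_3 = 0.8321·2 + 0.0000·2 + 0.0000·(-2) + 0.5547·3 = 3.3282; e_2·v_3 = (-0.4176)·2 + 0.6386·2 + (-0.1597)·(-2) + 0.6263·3 = 2.6405.
u_3 = v_3 − 3.3282·e_1 − 2.6405·e_2 = (0.3333, 0.3137, -1.5784, -0.5000).

u_3 = (0.3333, 0.3137, -1.5784, -0.5000)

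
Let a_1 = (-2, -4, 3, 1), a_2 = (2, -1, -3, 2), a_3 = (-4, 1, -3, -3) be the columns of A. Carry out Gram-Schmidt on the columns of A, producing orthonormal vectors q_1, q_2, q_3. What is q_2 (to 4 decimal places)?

q_2 = (0.3790, -0.4779, -0.5685, 0.5520)

a_1 = (-2, -4, 3, 1); ‖a_1‖ = 5.4772, so q_1 = (-0.3651, -0.7303, 0.5477, 0.1826).
q_1·a_2 = (-0.3651)·2 + (-0.7303)·(-1) + 0.5477·(-3) + 0.1826·2 = -1.2780.
u_2 = a_2 + 1.2780·q_1 = (1.5333, -1.9333, -2.3000, 2.2333).
‖u_2‖ = 4.0456, so q_2 = (0.3790, -0.4779, -0.5685, 0.5520).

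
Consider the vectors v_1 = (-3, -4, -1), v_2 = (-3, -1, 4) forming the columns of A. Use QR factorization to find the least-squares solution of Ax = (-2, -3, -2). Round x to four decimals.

v_1 = (-3, -4, -1); ‖v_1‖ = 5.0990, so e_1 = (-0.5883, -0.7845, -0.1961).
e_1·v_2 = (-0.5883)·(-3) + (-0.7845)·(-1) + (-0.1961)·4 = 1.7650.
u_2 = v_2 − 1.7650·e_1 = (-1.9615, 0.3846, 4.3462).
‖u_2‖ = 4.7838, so e_2 = (-0.4100, 0.0804, 0.9085).
Qᵀb = (3.9223, -1.2382).
Back-substitute: x_2 = -1.2382/4.7838 = -0.2588.
x_1 = (3.9223 − 1.7650·(-0.2588))/5.0990 = 0.8588.

x = (0.8588, -0.2588)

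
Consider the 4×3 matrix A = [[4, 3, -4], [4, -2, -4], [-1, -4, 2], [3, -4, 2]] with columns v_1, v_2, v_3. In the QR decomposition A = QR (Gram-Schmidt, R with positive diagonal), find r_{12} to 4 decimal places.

r_{12} = -0.6172

v_1 = (4, 4, -1, 3); ‖v_1‖ = 6.4807, so q_1 = (0.6172, 0.6172, -0.1543, 0.4629).
r_{12} = q_1·v_2 = -0.6172.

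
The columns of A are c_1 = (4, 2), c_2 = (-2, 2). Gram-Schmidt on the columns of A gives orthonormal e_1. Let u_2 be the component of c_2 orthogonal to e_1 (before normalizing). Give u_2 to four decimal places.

u_2 = (-1.2000, 2.4000)

e_1 = c_1/‖c_1‖ = (4, 2)/4.4721 = (0.8944, 0.4472).
r_{12} = e_1·c_2 = -0.8944.
u_2 = c_2 + 0.8944·e_1 = (-1.2000, 2.4000).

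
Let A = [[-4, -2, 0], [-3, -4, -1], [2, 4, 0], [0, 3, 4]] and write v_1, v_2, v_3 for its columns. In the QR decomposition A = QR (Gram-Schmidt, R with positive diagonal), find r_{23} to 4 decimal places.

v_1 = (-4, -3, 2, 0); ‖v_1‖ = 5.3852, so e_1 = (-0.7428, -0.5571, 0.3714, 0.0000).
e_1·v_2 = (-0.7428)·(-2) + (-0.5571)·(-4) + 0.3714·4 + 0.0000·3 = 5.1995.
u_2 = v_2 − 5.1995·e_1 = (1.8621, -1.1034, 2.0690, 3.0000).
‖u_2‖ = 4.2386, so e_2 = (0.4393, -0.2603, 0.4881, 0.7078).
r_{23} = e_2·v_3 = 3.0915.

r_{23} = 3.0915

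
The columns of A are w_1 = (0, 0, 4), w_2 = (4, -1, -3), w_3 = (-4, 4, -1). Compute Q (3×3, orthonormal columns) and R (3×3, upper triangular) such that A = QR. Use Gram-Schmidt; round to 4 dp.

Q = [[0.0000, 0.9701, 0.2425], [0.0000, -0.2425, 0.9701], [1.0000, 0.0000, 0.0000]], R = [[4.0000, -3.0000, -1.0000], [0.0000, 4.1231, -4.8507], [0.0000, 0.0000, 2.9104]]

e_1 = w_1/‖w_1‖ = (0, 0, 4)/4.0000 = (0.0000, 0.0000, 1.0000).
r_{12} = e_1·w_2 = -3.0000.
u_2 = w_2 + 3.0000·e_1 = (4.0000, -1.0000, 0.0000).
‖u_2‖ = 4.1231, so e_2 = (0.9701, -0.2425, 0.0000).
r_{13} = e_1·w_3 = -1.0000; r_{23} = e_2·w_3 = -4.8507.
u_3 = w_3 + 1.0000·e_1 + 4.8507·e_2 = (0.7059, 2.8235, 0.0000).
‖u_3‖ = 2.9104, so e_3 = (0.2425, 0.9701, 0.0000).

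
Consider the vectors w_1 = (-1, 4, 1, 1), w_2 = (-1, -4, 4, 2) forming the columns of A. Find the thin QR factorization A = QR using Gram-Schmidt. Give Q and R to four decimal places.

w_1 = (-1, 4, 1, 1); ‖w_1‖ = 4.3589, so e_1 = (-0.2294, 0.9177, 0.2294, 0.2294).
e_1·w_2 = (-0.2294)·(-1) + 0.9177·(-4) + 0.2294·4 + 0.2294·2 = -2.0647.
u_2 = w_2 + 2.0647·e_1 = (-1.4737, -2.1053, 4.4737, 2.4737).
‖u_2‖ = 5.7216, so e_2 = (-0.2576, -0.3679, 0.7819, 0.4323).

Q = [[-0.2294, -0.2576], [0.9177, -0.3679], [0.2294, 0.7819], [0.2294, 0.4323]], R = [[4.3589, -2.0647], [0.0000, 5.7216]]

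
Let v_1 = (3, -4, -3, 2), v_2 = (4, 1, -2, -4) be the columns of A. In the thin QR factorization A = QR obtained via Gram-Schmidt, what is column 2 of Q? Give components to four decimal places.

e_2 = (0.5873, 0.2717, -0.2542, -0.7188)

e_1 = v_1/‖v_1‖ = (3, -4, -3, 2)/6.1644 = (0.4867, -0.6489, -0.4867, 0.3244).
r_{12} = e_1·v_2 = 0.9733.
u_2 = v_2 − 0.9733·e_1 = (3.5263, 1.6316, -1.5263, -4.3158).
‖u_2‖ = 6.0044, so e_2 = (0.5873, 0.2717, -0.2542, -0.7188).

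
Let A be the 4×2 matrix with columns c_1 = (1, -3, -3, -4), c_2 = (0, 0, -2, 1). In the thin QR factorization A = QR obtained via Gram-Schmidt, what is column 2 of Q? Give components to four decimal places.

c_1 = (1, -3, -3, -4); ‖c_1‖ = 5.9161, so q_1 = (0.1690, -0.5071, -0.5071, -0.6761).
q_1·c_2 = 0.1690·0 + (-0.5071)·0 + (-0.5071)·(-2) + (-0.6761)·1 = 0.3381.
u_2 = c_2 − 0.3381·q_1 = (-0.0571, 0.1714, -1.8286, 1.2286).
‖u_2‖ = 2.2104, so q_2 = (-0.0259, 0.0776, -0.8273, 0.5558).

q_2 = (-0.0259, 0.0776, -0.8273, 0.5558)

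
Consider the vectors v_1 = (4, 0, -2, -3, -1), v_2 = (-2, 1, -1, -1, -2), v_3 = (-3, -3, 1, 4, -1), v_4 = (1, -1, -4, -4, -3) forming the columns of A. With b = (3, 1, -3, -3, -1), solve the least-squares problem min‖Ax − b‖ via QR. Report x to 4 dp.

v_1 = (4, 0, -2, -3, -1); ‖v_1‖ = 5.4772, so e_1 = (0.7303, 0.0000, -0.3651, -0.5477, -0.1826).
e_1·v_2 = 0.7303·(-2) + 0.0000·1 + (-0.3651)·(-1) + (-0.5477)·(-1) + (-0.1826)·(-2) = -0.1826.
u_2 = v_2 + 0.1826·e_1 = (-1.8667, 1.0000, -1.0667, -1.1000, -2.0333).
‖u_2‖ = 3.3116, so e_2 = (-0.5637, 0.3020, -0.3221, -0.3322, -0.6140).
e_1·v_3 = 0.7303·(-3) + 0.0000·(-3) + (-0.3651)·1 + (-0.5477)·4 + (-0.1826)·(-1) = -4.5644; e_2·v_3 = (-0.5637)·(-3) + 0.3020·(-3) + (-0.3221)·1 + (-0.3322)·4 + (-0.6140)·(-1) = -0.2516.
u_3 = v_3 + 4.5644·e_1 + 0.2516·e_2 = (0.1915, -2.9240, -0.7477, 1.4164, -1.9878).
‖u_3‖ = 3.8863, so e_3 = (0.0493, -0.7524, -0.1924, 0.3645, -0.5115).
e_1·v_4 = 0.7303·1 + 0.0000·(-1) + (-0.3651)·(-4) + (-0.5477)·(-4) + (-0.1826)·(-3) = 4.9295; e_2·v_4 = (-0.5637)·1 + 0.3020·(-1) + (-0.3221)·(-4) + (-0.3322)·(-4) + (-0.6140)·(-3) = 3.5934; e_3·v_4 = 0.0493·1 + (-0.7524)·(-1) + (-0.1924)·(-4) + 0.3645·(-4) + (-0.5115)·(-3) = 1.6479.
u_4 = v_4 − 4.9295·e_1 − 3.5934·e_2 − 1.6479·e_3 = (-0.6557, -0.8452, -0.7255, -0.7070, 0.9493).
‖u_4‖ = 1.7526, so e_4 = (-0.3741, -0.4823, -0.4140, -0.4034, 0.5416).
Qᵀb = (5.1121, 1.1877, -0.6093, 0.3058).
Back-substitute: x_4 = 0.3058/1.7526 = 0.1745.
x_3 = (-0.6093 − 1.6479·0.1745)/3.8863 = -0.2308.
x_2 = (1.1877 + 0.2516·(-0.2308) − 3.5934·0.1745)/3.3116 = 0.1518.
x_1 = (5.1121 + 0.1826·0.1518 + 4.5644·(-0.2308) − 4.9295·0.1745)/5.4772 = 0.5891.

x = (0.5891, 0.1518, -0.2308, 0.1745)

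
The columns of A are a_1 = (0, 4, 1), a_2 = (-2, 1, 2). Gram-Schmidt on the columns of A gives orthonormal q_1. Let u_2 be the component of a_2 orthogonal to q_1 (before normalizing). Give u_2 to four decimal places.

u_2 = (-2.0000, -0.4118, 1.6471)

a_1 = (0, 4, 1); ‖a_1‖ = 4.1231, so q_1 = (0.0000, 0.9701, 0.2425).
q_1·a_2 = 0.0000·(-2) + 0.9701·1 + 0.2425·2 = 1.4552.
u_2 = a_2 − 1.4552·q_1 = (-2.0000, -0.4118, 1.6471).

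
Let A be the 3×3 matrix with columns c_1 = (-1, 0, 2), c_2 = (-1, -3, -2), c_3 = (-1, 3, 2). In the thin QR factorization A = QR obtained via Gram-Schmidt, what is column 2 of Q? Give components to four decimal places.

e_2 = (-0.4581, -0.8589, -0.2290)

c_1 = (-1, 0, 2); ‖c_1‖ = 2.2361, so e_1 = (-0.4472, 0.0000, 0.8944).
e_1·c_2 = (-0.4472)·(-1) + 0.0000·(-3) + 0.8944·(-2) = -1.3416.
u_2 = c_2 + 1.3416·e_1 = (-1.6000, -3.0000, -0.8000).
‖u_2‖ = 3.4928, so e_2 = (-0.4581, -0.8589, -0.2290).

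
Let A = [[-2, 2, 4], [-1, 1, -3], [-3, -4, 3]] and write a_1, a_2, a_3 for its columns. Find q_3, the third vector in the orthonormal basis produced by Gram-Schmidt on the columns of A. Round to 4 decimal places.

q_3 = (0.4472, -0.8944, 0.0000)

q_1 = a_1/‖a_1‖ = (-2, -1, -3)/3.7417 = (-0.5345, -0.2673, -0.8018).
r_{12} = q_1·a_2 = 1.8708.
u_2 = a_2 − 1.8708·q_1 = (3.0000, 1.5000, -2.5000).
‖u_2‖ = 4.1833, so q_2 = (0.7171, 0.3586, -0.5976).
r_{13} = q_1·a_3 = -3.7417; r_{23} = q_2·a_3 = 0.0000.
u_3 = a_3 + 3.7417·q_1 + 0.0000·q_2 = (2.0000, -4.0000, 0.0000).
‖u_3‖ = 4.4721, so q_3 = (0.4472, -0.8944, 0.0000).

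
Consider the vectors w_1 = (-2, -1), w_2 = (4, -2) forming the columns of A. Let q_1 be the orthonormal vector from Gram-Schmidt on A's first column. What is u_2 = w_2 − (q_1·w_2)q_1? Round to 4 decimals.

w_1 = (-2, -1); ‖w_1‖ = 2.2361, so q_1 = (-0.8944, -0.4472).
q_1·w_2 = (-0.8944)·4 + (-0.4472)·(-2) = -2.6833.
u_2 = w_2 + 2.6833·q_1 = (1.6000, -3.2000).

u_2 = (1.6000, -3.2000)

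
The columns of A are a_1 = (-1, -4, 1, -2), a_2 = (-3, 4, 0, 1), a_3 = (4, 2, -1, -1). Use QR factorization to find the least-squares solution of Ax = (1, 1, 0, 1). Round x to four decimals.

x = (-0.5481, -0.2596, -0.1058)

a_1 = (-1, -4, 1, -2); ‖a_1‖ = 4.6904, so q_1 = (-0.2132, -0.8528, 0.2132, -0.4264).
q_1·a_2 = (-0.2132)·(-3) + (-0.8528)·4 + 0.2132·0 + (-0.4264)·1 = -3.1980.
u_2 = a_2 + 3.1980·q_1 = (-3.6818, 1.2727, 0.6818, -0.3636).
‖u_2‖ = 3.9715, so q_2 = (-0.9271, 0.3205, 0.1717, -0.0916).
q_1·a_3 = (-0.2132)·4 + (-0.8528)·2 + 0.2132·(-1) + (-0.4264)·(-1) = -2.3452; q_2·a_3 = (-0.9271)·4 + 0.3205·2 + 0.1717·(-1) + (-0.0916)·(-1) = -3.1474.
u_3 = a_3 + 2.3452·q_1 + 3.1474·q_2 = (0.5821, 1.0086, 0.0403, -2.2882).
‖u_3‖ = 2.5678, so q_3 = (0.2267, 0.3928, 0.0157, -0.8911).
Qᵀb = (-1.4924, -0.6982, -0.2716).
Back-substitute: x_3 = -0.2716/2.5678 = -0.1058.
x_2 = (-0.6982 + 3.1474·(-0.1058))/3.9715 = -0.2596.
x_1 = (-1.4924 + 3.1980·(-0.2596) + 2.3452·(-0.1058))/4.6904 = -0.5481.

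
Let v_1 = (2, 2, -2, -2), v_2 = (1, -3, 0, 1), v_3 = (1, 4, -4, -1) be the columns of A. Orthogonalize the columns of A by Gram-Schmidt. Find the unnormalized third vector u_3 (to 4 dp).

u_3 = (-0.6000, 0.3429, -1.8857, 1.6286)

v_1 = (2, 2, -2, -2); ‖v_1‖ = 4.0000, so q_1 = (0.5000, 0.5000, -0.5000, -0.5000).
q_1·v_2 = 0.5000·1 + 0.5000·(-3) + (-0.5000)·0 + (-0.5000)·1 = -1.5000.
u_2 = v_2 + 1.5000·q_1 = (1.7500, -2.2500, -0.7500, 0.2500).
‖u_2‖ = 2.9580, so q_2 = (0.5916, -0.7606, -0.2535, 0.0845).
q_1·v_3 = 0.5000·1 + 0.5000·4 + (-0.5000)·(-4) + (-0.5000)·(-1) = 5.0000; q_2·v_3 = 0.5916·1 + (-0.7606)·4 + (-0.2535)·(-4) + 0.0845·(-1) = -1.5213.
u_3 = v_3 − 5.0000·q_1 + 1.5213·q_2 = (-0.6000, 0.3429, -1.8857, 1.6286).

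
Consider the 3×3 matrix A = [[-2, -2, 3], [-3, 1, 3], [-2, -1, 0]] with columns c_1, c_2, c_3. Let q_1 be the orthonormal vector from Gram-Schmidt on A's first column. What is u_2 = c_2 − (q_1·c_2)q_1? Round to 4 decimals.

u_2 = (-1.6471, 1.5294, -0.6471)

q_1 = c_1/‖c_1‖ = (-2, -3, -2)/4.1231 = (-0.4851, -0.7276, -0.4851).
r_{12} = q_1·c_2 = 0.7276.
u_2 = c_2 − 0.7276·q_1 = (-1.6471, 1.5294, -0.6471).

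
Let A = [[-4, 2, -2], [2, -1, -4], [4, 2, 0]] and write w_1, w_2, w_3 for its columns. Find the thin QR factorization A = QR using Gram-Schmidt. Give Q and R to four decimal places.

Q = [[-0.6667, 0.5963, -0.4472], [0.3333, -0.2981, -0.8944], [0.6667, 0.7454, 0.0000]], R = [[6.0000, -0.3333, 0.0000], [0.0000, 2.9814, 0.0000], [0.0000, 0.0000, 4.4721]]

w_1 = (-4, 2, 4); ‖w_1‖ = 6.0000, so e_1 = (-0.6667, 0.3333, 0.6667).
e_1·w_2 = (-0.6667)·2 + 0.3333·(-1) + 0.6667·2 = -0.3333.
u_2 = w_2 + 0.3333·e_1 = (1.7778, -0.8889, 2.2222).
‖u_2‖ = 2.9814, so e_2 = (0.5963, -0.2981, 0.7454).
e_1·w_3 = (-0.6667)·(-2) + 0.3333·(-4) + 0.6667·0 = 0.0000; e_2·w_3 = 0.5963·(-2) + (-0.2981)·(-4) + 0.7454·0 = 0.0000.
u_3 = w_3 + 0.0000·e_1 + 0.0000·e_2 = (-2.0000, -4.0000, 0.0000).
‖u_3‖ = 4.4721, so e_3 = (-0.4472, -0.8944, 0.0000).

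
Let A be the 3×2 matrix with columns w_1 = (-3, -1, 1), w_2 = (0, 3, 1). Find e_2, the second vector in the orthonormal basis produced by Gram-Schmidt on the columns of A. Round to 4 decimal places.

e_2 = (-0.1757, 0.9078, 0.3807)

e_1 = w_1/‖w_1‖ = (-3, -1, 1)/3.3166 = (-0.9045, -0.3015, 0.3015).
r_{12} = e_1·w_2 = -0.6030.
u_2 = w_2 + 0.6030·e_1 = (-0.5455, 2.8182, 1.1818).
‖u_2‖ = 3.1042, so e_2 = (-0.1757, 0.9078, 0.3807).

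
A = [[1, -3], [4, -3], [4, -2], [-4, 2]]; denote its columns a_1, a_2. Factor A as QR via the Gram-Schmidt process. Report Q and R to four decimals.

a_1 = (1, 4, 4, -4); ‖a_1‖ = 7.0000, so e_1 = (0.1429, 0.5714, 0.5714, -0.5714).
e_1·a_2 = 0.1429·(-3) + 0.5714·(-3) + 0.5714·(-2) + (-0.5714)·2 = -4.4286.
u_2 = a_2 + 4.4286·e_1 = (-2.3673, -0.4694, 0.5306, -0.5306).
‖u_2‖ = 2.5274, so e_2 = (-0.9367, -0.1857, 0.2099, -0.2099).

Q = [[0.1429, -0.9367], [0.5714, -0.1857], [0.5714, 0.2099], [-0.5714, -0.2099]], R = [[7.0000, -4.4286], [0.0000, 2.5274]]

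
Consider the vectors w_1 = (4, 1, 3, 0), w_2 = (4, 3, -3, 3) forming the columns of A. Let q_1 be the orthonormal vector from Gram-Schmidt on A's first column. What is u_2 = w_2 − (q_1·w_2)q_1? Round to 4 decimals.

u_2 = (2.4615, 2.6154, -4.1538, 3.0000)

q_1 = w_1/‖w_1‖ = (4, 1, 3, 0)/5.0990 = (0.7845, 0.1961, 0.5883, 0.0000).
r_{12} = q_1·w_2 = 1.9612.
u_2 = w_2 − 1.9612·q_1 = (2.4615, 2.6154, -4.1538, 3.0000).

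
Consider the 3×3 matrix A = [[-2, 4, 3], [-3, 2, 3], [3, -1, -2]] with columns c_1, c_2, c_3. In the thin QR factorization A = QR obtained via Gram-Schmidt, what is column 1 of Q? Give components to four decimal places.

e_1 = (-0.4264, -0.6396, 0.6396)

c_1 = (-2, -3, 3); ‖c_1‖ = 4.6904, so e_1 = (-0.4264, -0.6396, 0.6396).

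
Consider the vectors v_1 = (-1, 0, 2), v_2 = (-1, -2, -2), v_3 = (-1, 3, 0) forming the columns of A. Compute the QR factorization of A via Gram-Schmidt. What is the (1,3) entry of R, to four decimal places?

r_{13} = 0.4472

q_1 = v_1/‖v_1‖ = (-1, 0, 2)/2.2361 = (-0.4472, 0.0000, 0.8944).
r_{13} = q_1·v_3 = 0.4472.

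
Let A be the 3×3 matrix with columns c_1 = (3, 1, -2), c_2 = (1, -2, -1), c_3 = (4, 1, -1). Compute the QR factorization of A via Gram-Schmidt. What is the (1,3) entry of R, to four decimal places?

r_{13} = 4.0089

c_1 = (3, 1, -2); ‖c_1‖ = 3.7417, so e_1 = (0.8018, 0.2673, -0.5345).
r_{13} = e_1·c_3 = 4.0089.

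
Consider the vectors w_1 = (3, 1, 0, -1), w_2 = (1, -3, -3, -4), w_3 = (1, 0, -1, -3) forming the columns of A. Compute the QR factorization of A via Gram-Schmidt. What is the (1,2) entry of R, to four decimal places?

w_1 = (3, 1, 0, -1); ‖w_1‖ = 3.3166, so q_1 = (0.9045, 0.3015, 0.0000, -0.3015).
r_{12} = q_1·w_2 = 1.2060.

r_{12} = 1.2060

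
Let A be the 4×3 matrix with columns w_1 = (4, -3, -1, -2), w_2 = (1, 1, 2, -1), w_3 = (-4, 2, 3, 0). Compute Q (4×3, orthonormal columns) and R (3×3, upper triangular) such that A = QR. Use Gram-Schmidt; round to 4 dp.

w_1 = (4, -3, -1, -2); ‖w_1‖ = 5.4772, so q_1 = (0.7303, -0.5477, -0.1826, -0.3651).
q_1·w_2 = 0.7303·1 + (-0.5477)·1 + (-0.1826)·2 + (-0.3651)·(-1) = 0.1826.
u_2 = w_2 − 0.1826·q_1 = (0.8667, 1.1000, 2.0333, -0.9333).
‖u_2‖ = 2.6394, so q_2 = (0.3284, 0.4168, 0.7704, -0.3536).
q_1·w_3 = 0.7303·(-4) + (-0.5477)·2 + (-0.1826)·3 + (-0.3651)·0 = -4.5644; q_2·w_3 = 0.3284·(-4) + 0.4168·2 + 0.7704·3 + (-0.3536)·0 = 1.8312.
u_3 = w_3 + 4.5644·q_1 − 1.8312·q_2 = (-1.2679, -1.2632, 0.7560, -1.0191).
‖u_3‖ = 2.1939, so q_3 = (-0.5779, -0.5757, 0.3446, -0.4645).

Q = [[0.7303, 0.3284, -0.5779], [-0.5477, 0.4168, -0.5757], [-0.1826, 0.7704, 0.3446], [-0.3651, -0.3536, -0.4645]], R = [[5.4772, 0.1826, -4.5644], [0.0000, 2.6394, 1.8312], [0.0000, 0.0000, 2.1939]]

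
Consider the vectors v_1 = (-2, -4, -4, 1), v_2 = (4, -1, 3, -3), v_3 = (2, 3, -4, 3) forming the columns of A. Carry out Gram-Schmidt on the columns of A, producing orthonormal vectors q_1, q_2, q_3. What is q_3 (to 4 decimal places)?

q_1 = v_1/‖v_1‖ = (-2, -4, -4, 1)/6.0828 = (-0.3288, -0.6576, -0.6576, 0.1644).
r_{12} = q_1·v_2 = -3.1236.
u_2 = v_2 + 3.1236·q_1 = (2.9730, -3.0541, 0.9459, -2.4865).
‖u_2‖ = 5.0243, so q_2 = (0.5917, -0.6079, 0.1883, -0.4949).
r_{13} = q_1·v_3 = 0.4932; r_{23} = q_2·v_3 = -2.8779.
u_3 = v_3 − 0.4932·q_1 + 2.8779·q_2 = (3.8651, 1.5749, -3.1338, 1.4946).
‖u_3‖ = 5.4290, so q_3 = (0.7119, 0.2901, -0.5772, 0.2753).

q_3 = (0.7119, 0.2901, -0.5772, 0.2753)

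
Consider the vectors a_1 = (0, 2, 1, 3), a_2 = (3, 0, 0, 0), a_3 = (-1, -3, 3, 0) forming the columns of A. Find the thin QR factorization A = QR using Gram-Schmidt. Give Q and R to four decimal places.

a_1 = (0, 2, 1, 3); ‖a_1‖ = 3.7417, so e_1 = (0.0000, 0.5345, 0.2673, 0.8018).
e_1·a_2 = 0.0000·3 + 0.5345·0 + 0.2673·0 + 0.8018·0 = 0.0000.
u_2 = a_2 + 0.0000·e_1 = (3.0000, 0.0000, 0.0000, 0.0000).
‖u_2‖ = 3.0000, so e_2 = (1.0000, 0.0000, 0.0000, 0.0000).
e_1·a_3 = 0.0000·(-1) + 0.5345·(-3) + 0.2673·3 + 0.8018·0 = -0.8018; e_2·a_3 = 1.0000·(-1) + 0.0000·(-3) + 0.0000·3 + 0.0000·0 = -1.0000.
u_3 = a_3 + 0.8018·e_1 + 1.0000·e_2 = (0.0000, -2.5714, 3.2143, 0.6429).
‖u_3‖ = 4.1662, so e_3 = (0.0000, -0.6172, 0.7715, 0.1543).

Q = [[0.0000, 1.0000, 0.0000], [0.5345, 0.0000, -0.6172], [0.2673, 0.0000, 0.7715], [0.8018, 0.0000, 0.1543]], R = [[3.7417, 0.0000, -0.8018], [0.0000, 3.0000, -1.0000], [0.0000, 0.0000, 4.1662]]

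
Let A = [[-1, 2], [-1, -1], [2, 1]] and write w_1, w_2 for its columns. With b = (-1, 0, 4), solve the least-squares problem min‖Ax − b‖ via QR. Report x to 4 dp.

e_1 = w_1/‖w_1‖ = (-1, -1, 2)/2.4495 = (-0.4082, -0.4082, 0.8165).
r_{12} = e_1·w_2 = 0.4082.
u_2 = w_2 − 0.4082·e_1 = (2.1667, -0.8333, 0.6667).
‖u_2‖ = 2.4152, so e_2 = (0.8971, -0.3450, 0.2760).
Qᵀb = (3.6742, 0.2070).
Back-substitute: x_2 = 0.2070/2.4152 = 0.0857.
x_1 = (3.6742 − 0.4082·0.0857)/2.4495 = 1.4857.

x = (1.4857, 0.0857)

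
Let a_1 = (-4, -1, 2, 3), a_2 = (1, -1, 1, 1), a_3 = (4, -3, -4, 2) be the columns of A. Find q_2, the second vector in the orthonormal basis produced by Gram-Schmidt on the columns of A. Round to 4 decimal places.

q_2 = (0.6442, -0.4746, 0.4407, 0.4068)

q_1 = a_1/‖a_1‖ = (-4, -1, 2, 3)/5.4772 = (-0.7303, -0.1826, 0.3651, 0.5477).
r_{12} = q_1·a_2 = 0.3651.
u_2 = a_2 − 0.3651·q_1 = (1.2667, -0.9333, 0.8667, 0.8000).
‖u_2‖ = 1.9664, so q_2 = (0.6442, -0.4746, 0.4407, 0.4068).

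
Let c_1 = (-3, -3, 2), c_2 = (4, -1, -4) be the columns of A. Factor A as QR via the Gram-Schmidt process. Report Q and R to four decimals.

Q = [[-0.6396, 0.3774], [-0.6396, -0.7445], [0.4264, -0.5507]], R = [[4.6904, -3.6244], [0.0000, 4.4569]]

c_1 = (-3, -3, 2); ‖c_1‖ = 4.6904, so e_1 = (-0.6396, -0.6396, 0.4264).
e_1·c_2 = (-0.6396)·4 + (-0.6396)·(-1) + 0.4264·(-4) = -3.6244.
u_2 = c_2 + 3.6244·e_1 = (1.6818, -3.3182, -2.4545).
‖u_2‖ = 4.4569, so e_2 = (0.3774, -0.7445, -0.5507).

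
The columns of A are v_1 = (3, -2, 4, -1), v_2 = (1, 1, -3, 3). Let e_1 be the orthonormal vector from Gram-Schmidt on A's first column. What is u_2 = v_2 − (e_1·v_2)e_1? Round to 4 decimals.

u_2 = (2.4000, 0.0667, -1.1333, 2.5333)

v_1 = (3, -2, 4, -1); ‖v_1‖ = 5.4772, so e_1 = (0.5477, -0.3651, 0.7303, -0.1826).
e_1·v_2 = 0.5477·1 + (-0.3651)·1 + 0.7303·(-3) + (-0.1826)·3 = -2.5560.
u_2 = v_2 + 2.5560·e_1 = (2.4000, 0.0667, -1.1333, 2.5333).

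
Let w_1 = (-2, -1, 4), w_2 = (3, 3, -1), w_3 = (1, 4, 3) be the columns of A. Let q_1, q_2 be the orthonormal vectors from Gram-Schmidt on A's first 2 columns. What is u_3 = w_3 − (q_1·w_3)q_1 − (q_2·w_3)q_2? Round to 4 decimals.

u_3 = (-0.9565, 0.8696, -0.2609)

w_1 = (-2, -1, 4); ‖w_1‖ = 4.5826, so q_1 = (-0.4364, -0.2182, 0.8729).
q_1·w_2 = (-0.4364)·3 + (-0.2182)·3 + 0.8729·(-1) = -2.8368.
u_2 = w_2 + 2.8368·q_1 = (1.7619, 2.3810, 1.4762).
‖u_2‖ = 3.3094, so q_2 = (0.5324, 0.7194, 0.4461).
q_1·w_3 = (-0.4364)·1 + (-0.2182)·4 + 0.8729·3 = 1.3093; q_2·w_3 = 0.5324·1 + 0.7194·4 + 0.4461·3 = 4.7483.
u_3 = w_3 − 1.3093·q_1 − 4.7483·q_2 = (-0.9565, 0.8696, -0.2609).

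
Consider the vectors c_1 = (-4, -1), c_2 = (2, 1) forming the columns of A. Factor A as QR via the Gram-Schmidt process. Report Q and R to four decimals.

c_1 = (-4, -1); ‖c_1‖ = 4.1231, so e_1 = (-0.9701, -0.2425).
e_1·c_2 = (-0.9701)·2 + (-0.2425)·1 = -2.1828.
u_2 = c_2 + 2.1828·e_1 = (-0.1176, 0.4706).
‖u_2‖ = 0.4851, so e_2 = (-0.2425, 0.9701).

Q = [[-0.9701, -0.2425], [-0.2425, 0.9701]], R = [[4.1231, -2.1828], [0.0000, 0.4851]]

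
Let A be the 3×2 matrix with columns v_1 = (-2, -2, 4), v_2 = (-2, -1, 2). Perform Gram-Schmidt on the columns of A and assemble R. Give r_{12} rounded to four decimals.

v_1 = (-2, -2, 4); ‖v_1‖ = 4.8990, so q_1 = (-0.4082, -0.4082, 0.8165).
r_{12} = q_1·v_2 = 2.8577.

r_{12} = 2.8577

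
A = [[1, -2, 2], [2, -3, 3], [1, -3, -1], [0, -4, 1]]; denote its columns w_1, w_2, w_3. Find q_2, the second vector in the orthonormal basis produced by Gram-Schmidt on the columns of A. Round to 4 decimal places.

w_1 = (1, 2, 1, 0); ‖w_1‖ = 2.4495, so q_1 = (0.4082, 0.8165, 0.4082, 0.0000).
q_1·w_2 = 0.4082·(-2) + 0.8165·(-3) + 0.4082·(-3) + 0.0000·(-4) = -4.4907.
u_2 = w_2 + 4.4907·q_1 = (-0.1667, 0.6667, -1.1667, -4.0000).
‖u_2‖ = 4.2230, so q_2 = (-0.0395, 0.1579, -0.2763, -0.9472).

q_2 = (-0.0395, 0.1579, -0.2763, -0.9472)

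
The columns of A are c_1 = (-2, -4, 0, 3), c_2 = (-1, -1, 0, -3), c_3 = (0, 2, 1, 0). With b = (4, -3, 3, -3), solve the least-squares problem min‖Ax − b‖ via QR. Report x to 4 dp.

x = (-0.4558, 0.3896, -1.1735)

q_1 = c_1/‖c_1‖ = (-2, -4, 0, 3)/5.3852 = (-0.3714, -0.7428, 0.0000, 0.5571).
r_{12} = q_1·c_2 = -0.5571.
u_2 = c_2 + 0.5571·q_1 = (-1.2069, -1.4138, 0.0000, -2.6897).
‖u_2‖ = 3.2695, so q_2 = (-0.3691, -0.4324, 0.0000, -0.8226).
r_{13} = q_1·c_3 = -1.4856; r_{23} = q_2·c_3 = -0.8648.
u_3 = c_3 + 1.4856·q_1 + 0.8648·q_2 = (-0.8710, 0.5226, 1.0000, 0.1161).
‖u_3‖ = 1.4301, so q_3 = (-0.6090, 0.3654, 0.6993, 0.0812).
Qᵀb = (-0.9285, 2.2887, -1.6782).
Back-substitute: x_3 = -1.6782/1.4301 = -1.1735.
x_2 = (2.2887 + 0.8648·(-1.1735))/3.2695 = 0.3896.
x_1 = (-0.9285 + 0.5571·0.3896 + 1.4856·(-1.1735))/5.3852 = -0.4558.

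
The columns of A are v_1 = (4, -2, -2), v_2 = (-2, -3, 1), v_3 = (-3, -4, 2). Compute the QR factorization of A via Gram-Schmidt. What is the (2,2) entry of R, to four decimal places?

e_1 = v_1/‖v_1‖ = (4, -2, -2)/4.8990 = (0.8165, -0.4082, -0.4082).
r_{12} = e_1·v_2 = -0.8165.
u_2 = v_2 + 0.8165·e_1 = (-1.3333, -3.3333, 0.6667).
r_{22} = ‖u_2‖ = 3.6515.

r_{22} = 3.6515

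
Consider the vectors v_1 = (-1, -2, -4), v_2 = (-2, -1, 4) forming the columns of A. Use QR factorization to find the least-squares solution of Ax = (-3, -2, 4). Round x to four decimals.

x = (0.3333, 1.3333)

v_1 = (-1, -2, -4); ‖v_1‖ = 4.5826, so q_1 = (-0.2182, -0.4364, -0.8729).
q_1·v_2 = (-0.2182)·(-2) + (-0.4364)·(-1) + (-0.8729)·4 = -2.6186.
u_2 = v_2 + 2.6186·q_1 = (-2.5714, -2.1429, 1.7143).
‖u_2‖ = 3.7607, so q_2 = (-0.6838, -0.5698, 0.4558).
Qᵀb = (-1.9640, 5.0143).
Back-substitute: x_2 = 5.0143/3.7607 = 1.3333.
x_1 = (-1.9640 + 2.6186·1.3333)/4.5826 = 0.3333.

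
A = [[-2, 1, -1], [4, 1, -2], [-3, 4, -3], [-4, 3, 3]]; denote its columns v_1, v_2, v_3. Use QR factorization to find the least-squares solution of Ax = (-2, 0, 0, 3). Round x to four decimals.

x = (0.3166, 0.6911, 0.7824)

v_1 = (-2, 4, -3, -4); ‖v_1‖ = 6.7082, so e_1 = (-0.2981, 0.5963, -0.4472, -0.5963).
e_1·v_2 = (-0.2981)·1 + 0.5963·1 + (-0.4472)·4 + (-0.5963)·3 = -3.2796.
u_2 = v_2 + 3.2796·e_1 = (0.0222, 2.9556, 2.5333, 1.0444).
‖u_2‖ = 4.0304, so e_2 = (0.0055, 0.7333, 0.6286, 0.2591).
e_1·v_3 = (-0.2981)·(-1) + 0.5963·(-2) + (-0.4472)·(-3) + (-0.5963)·3 = -1.3416; e_2·v_3 = 0.0055·(-1) + 0.7333·(-2) + 0.6286·(-3) + 0.2591·3 = -2.5804.
u_3 = v_3 + 1.3416·e_1 + 2.5804·e_2 = (-1.3858, 0.6922, -1.9781, 2.8687).
‖u_3‖ = 3.8134, so e_3 = (-0.3634, 0.1815, -0.5187, 0.7523).
Qᵀb = (-1.1926, 0.7664, 2.9836).
Back-substitute: x_3 = 2.9836/3.8134 = 0.7824.
x_2 = (0.7664 + 2.5804·0.7824)/4.0304 = 0.6911.
x_1 = (-1.1926 + 3.2796·0.6911 + 1.3416·0.7824)/6.7082 = 0.3166.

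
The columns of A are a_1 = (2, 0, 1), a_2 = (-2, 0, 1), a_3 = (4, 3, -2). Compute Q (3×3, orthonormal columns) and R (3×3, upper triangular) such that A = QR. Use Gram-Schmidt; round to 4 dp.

a_1 = (2, 0, 1); ‖a_1‖ = 2.2361, so e_1 = (0.8944, 0.0000, 0.4472).
e_1·a_2 = 0.8944·(-2) + 0.0000·0 + 0.4472·1 = -1.3416.
u_2 = a_2 + 1.3416·e_1 = (-0.8000, 0.0000, 1.6000).
‖u_2‖ = 1.7889, so e_2 = (-0.4472, 0.0000, 0.8944).
e_1·a_3 = 0.8944·4 + 0.0000·3 + 0.4472·(-2) = 2.6833; e_2·a_3 = (-0.4472)·4 + 0.0000·3 + 0.8944·(-2) = -3.5777.
u_3 = a_3 − 2.6833·e_1 + 3.5777·e_2 = (0.0000, 3.0000, 0.0000).
‖u_3‖ = 3.0000, so e_3 = (0.0000, 1.0000, 0.0000).

Q = [[0.8944, -0.4472, 0.0000], [0.0000, 0.0000, 1.0000], [0.4472, 0.8944, 0.0000]], R = [[2.2361, -1.3416, 2.6833], [0.0000, 1.7889, -3.5777], [0.0000, 0.0000, 3.0000]]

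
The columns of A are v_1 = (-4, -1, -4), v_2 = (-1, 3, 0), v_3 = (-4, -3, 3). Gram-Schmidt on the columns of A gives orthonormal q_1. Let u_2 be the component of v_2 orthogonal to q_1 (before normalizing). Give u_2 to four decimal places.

v_1 = (-4, -1, -4); ‖v_1‖ = 5.7446, so q_1 = (-0.6963, -0.1741, -0.6963).
q_1·v_2 = (-0.6963)·(-1) + (-0.1741)·3 + (-0.6963)·0 = 0.1741.
u_2 = v_2 − 0.1741·q_1 = (-0.8788, 3.0303, 0.1212).

u_2 = (-0.8788, 3.0303, 0.1212)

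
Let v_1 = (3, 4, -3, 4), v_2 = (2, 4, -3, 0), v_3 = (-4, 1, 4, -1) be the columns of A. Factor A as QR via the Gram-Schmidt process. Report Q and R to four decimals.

Q = [[0.4243, 0.0448, -0.5381], [0.5657, 0.4860, 0.6544], [-0.4243, -0.3645, 0.5139], [0.5657, -0.7930, 0.1345]], R = [[7.0711, 4.3841, -3.3941], [0.0000, 3.1273, -0.3581], [0.0000, 0.0000, 4.7278]]

q_1 = v_1/‖v_1‖ = (3, 4, -3, 4)/7.0711 = (0.4243, 0.5657, -0.4243, 0.5657).
r_{12} = q_1·v_2 = 4.3841.
u_2 = v_2 − 4.3841·q_1 = (0.1400, 1.5200, -1.1400, -2.4800).
‖u_2‖ = 3.1273, so q_2 = (0.0448, 0.4860, -0.3645, -0.7930).
r_{13} = q_1·v_3 = -3.3941; r_{23} = q_2·v_3 = -0.3581.
u_3 = v_3 + 3.3941·q_1 + 0.3581·q_2 = (-2.5440, 3.0941, 2.4294, 0.6360).
‖u_3‖ = 4.7278, so q_3 = (-0.5381, 0.6544, 0.5139, 0.1345).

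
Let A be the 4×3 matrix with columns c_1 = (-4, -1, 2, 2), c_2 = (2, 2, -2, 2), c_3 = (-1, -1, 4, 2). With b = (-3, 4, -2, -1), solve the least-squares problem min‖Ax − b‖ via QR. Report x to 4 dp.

x = (0.9767, 0.2849, -1.1512)

c_1 = (-4, -1, 2, 2); ‖c_1‖ = 5.0000, so e_1 = (-0.8000, -0.2000, 0.4000, 0.4000).
e_1·c_2 = (-0.8000)·2 + (-0.2000)·2 + 0.4000·(-2) + 0.4000·2 = -2.0000.
u_2 = c_2 + 2.0000·e_1 = (0.4000, 1.6000, -1.2000, 2.8000).
‖u_2‖ = 3.4641, so e_2 = (0.1155, 0.4619, -0.3464, 0.8083).
e_1·c_3 = (-0.8000)·(-1) + (-0.2000)·(-1) + 0.4000·4 + 0.4000·2 = 3.4000; e_2·c_3 = 0.1155·(-1) + 0.4619·(-1) + (-0.3464)·4 + 0.8083·2 = -0.3464.
u_3 = c_3 − 3.4000·e_1 + 0.3464·e_2 = (1.7600, -0.1600, 2.5200, 0.9200).
‖u_3‖ = 3.2125, so e_3 = (0.5479, -0.0498, 0.7844, 0.2864).
Qᵀb = (0.4000, 1.3856, -3.6981).
Back-substitute: x_3 = -3.6981/3.2125 = -1.1512.
x_2 = (1.3856 + 0.3464·(-1.1512))/3.4641 = 0.2849.
x_1 = (0.4000 + 2.0000·0.2849 − 3.4000·(-1.1512))/5.0000 = 0.9767.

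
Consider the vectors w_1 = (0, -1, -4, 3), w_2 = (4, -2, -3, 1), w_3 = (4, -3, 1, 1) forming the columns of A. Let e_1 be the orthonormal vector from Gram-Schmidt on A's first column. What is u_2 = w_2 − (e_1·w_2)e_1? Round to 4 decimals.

e_1 = w_1/‖w_1‖ = (0, -1, -4, 3)/5.0990 = (0.0000, -0.1961, -0.7845, 0.5883).
r_{12} = e_1·w_2 = 3.3340.
u_2 = w_2 − 3.3340·e_1 = (4.0000, -1.3462, -0.3846, -0.9615).

u_2 = (4.0000, -1.3462, -0.3846, -0.9615)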